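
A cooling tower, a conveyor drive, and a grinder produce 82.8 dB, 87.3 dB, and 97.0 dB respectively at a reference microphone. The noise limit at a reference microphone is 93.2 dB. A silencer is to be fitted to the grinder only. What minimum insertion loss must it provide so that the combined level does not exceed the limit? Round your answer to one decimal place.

Everything except the grinder sums to 10^(82.8/10) + 10^(87.3/10) = 7.276e+08 in linear terms, 88.62 dB.
The limit corresponds to 10^(93.2/10) = 2.089e+09; subtracting the fixed part leaves 1.362e+09 for the grinder, i.e. 91.34 dB.
So the grinder must be reduced from 97.0 to 91.34 dB: IL = 5.66 dB.

5.7 dB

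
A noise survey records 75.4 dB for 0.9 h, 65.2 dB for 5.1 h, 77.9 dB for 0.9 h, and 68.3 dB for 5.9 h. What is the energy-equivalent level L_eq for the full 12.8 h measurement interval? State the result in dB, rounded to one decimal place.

L_eq = 10·log₁₀[(1/T)·Σ tᵢ·10^(Lᵢ/10)] with T = 12.8 h.
Σ tᵢ·10^(Lᵢ/10) = 0.9·10^(75.4/10) + 5.1·10^(65.2/10) + 0.9·10^(77.9/10) + 5.9·10^(68.3/10) = 1.435e+08.
L_eq = 10·log₁₀(1.435e+08/12.8) = 70.50 dB.

70.5 dB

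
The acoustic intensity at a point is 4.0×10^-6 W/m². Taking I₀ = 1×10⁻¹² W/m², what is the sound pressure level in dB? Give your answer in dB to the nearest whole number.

I/I₀ = 4.0×10^-6/10⁻¹² = 4.0×10^6, and L = 10·log₁₀(I/I₀).
L = 10·(0.6021 + 6) = 66.02 dB.

66 dB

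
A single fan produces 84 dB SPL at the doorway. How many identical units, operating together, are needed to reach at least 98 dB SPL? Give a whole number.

The shortfall is 98 − 84 = 14.0 dB, and N units add 10·log₁₀ N, so need 10·log₁₀ N ≥ 14.0.
N ≥ 10^(14.0/10) = 25.119, so N = 26.

26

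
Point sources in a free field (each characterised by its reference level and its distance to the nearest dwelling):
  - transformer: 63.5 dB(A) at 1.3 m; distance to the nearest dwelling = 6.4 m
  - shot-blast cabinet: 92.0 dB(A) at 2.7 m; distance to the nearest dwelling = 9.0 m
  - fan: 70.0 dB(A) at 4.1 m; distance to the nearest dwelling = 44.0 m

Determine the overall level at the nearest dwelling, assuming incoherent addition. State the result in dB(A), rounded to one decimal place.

Propagate each source to the receiver with L = L_ref − 20·log₁₀(r/r_ref), then add intensities.
transformer: 63.5 − 20·log₁₀(6.4/1.3) = 63.5 − 13.84 = 49.66 dB(A).
shot-blast cabinet: 92.0 − 20·log₁₀(9.0/2.7) = 92.0 − 10.46 = 81.54 dB(A).
fan: 70.0 − 20·log₁₀(44.0/4.1) = 70.0 − 20.61 = 49.39 dB(A).
Σ 10^(L/10) = 1.428e+08 → L_total = 10·log₁₀(1.428e+08) = 81.55 dB(A).

81.5 dB(A)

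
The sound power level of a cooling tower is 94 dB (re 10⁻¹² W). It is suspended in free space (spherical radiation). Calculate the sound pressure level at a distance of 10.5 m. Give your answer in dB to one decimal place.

L_p = L_w − 10·log₁₀(4π·r²) with r = 10.5 m.
4π·r² = 1385 m², 10·log₁₀ of that is 31.416 dB.
L_p = 94 − 31.416 = 62.58 dB.

62.6 dB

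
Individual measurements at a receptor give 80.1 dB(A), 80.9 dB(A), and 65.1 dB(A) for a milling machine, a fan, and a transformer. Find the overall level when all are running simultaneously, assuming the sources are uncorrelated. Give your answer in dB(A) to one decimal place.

For uncorrelated sources the intensities add, so convert each level to linear form, sum, and take 10·log₁₀ of the total.
Σ 10^(L/10) = 10^(80.1/10) + 10^(80.9/10) + 10^(65.1/10) = 2.286e+08.
L_total = 10·log₁₀(2.286e+08) = 83.59 dB(A).

83.6 dB(A)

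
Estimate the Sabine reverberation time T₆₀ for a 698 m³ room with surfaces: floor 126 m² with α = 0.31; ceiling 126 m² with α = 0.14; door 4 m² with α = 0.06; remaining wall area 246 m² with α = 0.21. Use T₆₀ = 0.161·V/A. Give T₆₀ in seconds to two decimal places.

1.03 s

Summing Sᵢαᵢ: 126·0.31 + 126·0.14 + 4·0.06 + 246·0.21 = 108.60 m².
T₆₀ = 0.161·V/A = 0.161·698/108.60 = 1.035 s.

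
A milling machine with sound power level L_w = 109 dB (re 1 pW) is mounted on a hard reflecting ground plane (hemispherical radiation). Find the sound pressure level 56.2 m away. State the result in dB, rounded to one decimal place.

66.0 dB

The power spreads over a hemisphere of area 2π·r², so L_p = L_w − 10·log₁₀(2π·r²).
2π·r² = 1.985e+04 m², 10·log₁₀ of that is 42.977 dB.
L_p = 109 − 42.977 = 66.02 dB.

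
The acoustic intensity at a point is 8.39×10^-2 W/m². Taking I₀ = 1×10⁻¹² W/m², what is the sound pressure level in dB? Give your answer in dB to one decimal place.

Dividing by I₀ shifts the exponent by 12: I/I₀ = 8.39×10^10.
L = 10·(0.9238 + 10) = 109.24 dB.

109.2 dB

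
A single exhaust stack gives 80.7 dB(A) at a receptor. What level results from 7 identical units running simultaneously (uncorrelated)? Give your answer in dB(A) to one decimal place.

With 7 equal, uncorrelated contributions the intensity is 7× that of one unit, giving a rise of 10·log₁₀ 7.
L_total = 80.7 + 10·log₁₀(7) = 80.7 + 8.451 = 89.15 dB(A).

89.2 dB(A)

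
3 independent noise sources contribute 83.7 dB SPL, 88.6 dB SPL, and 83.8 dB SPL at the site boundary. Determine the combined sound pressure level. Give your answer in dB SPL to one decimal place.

90.8 dB SPL

For uncorrelated sources the intensities add, so convert each level to linear form, sum, and take 10·log₁₀ of the total.
Σ 10^(L/10) = 10^(83.7/10) + 10^(88.6/10) + 10^(83.8/10) = 1.199e+09.
L_total = 10·log₁₀(1.199e+09) = 90.79 dB SPL.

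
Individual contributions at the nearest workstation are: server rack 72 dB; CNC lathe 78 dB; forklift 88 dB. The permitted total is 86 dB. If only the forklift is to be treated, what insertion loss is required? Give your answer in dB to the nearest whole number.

3 dB

The untreated sources together contribute 10^(72/10) + 10^(78/10) = 7.894e+07, i.e. 78.97 dB.
To meet 86 dB overall, the treated forklift may contribute at most 10^(86/10) − 7.894e+07 = 3.192e+08, i.e. 85.04 dB.
Required insertion loss = 88 − 85.04 = 2.96 dB.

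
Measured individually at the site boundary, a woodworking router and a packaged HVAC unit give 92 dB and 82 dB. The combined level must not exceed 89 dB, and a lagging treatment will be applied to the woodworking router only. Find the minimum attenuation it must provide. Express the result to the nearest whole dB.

The untreated sources together contribute 10^(82/10) = 1.585e+08, i.e. 82.00 dB.
To meet 89 dB overall, the treated woodworking router may contribute at most 10^(89/10) − 1.585e+08 = 6.358e+08, i.e. 88.03 dB.
Required insertion loss = 92 − 88.03 = 3.97 dB.

4 dB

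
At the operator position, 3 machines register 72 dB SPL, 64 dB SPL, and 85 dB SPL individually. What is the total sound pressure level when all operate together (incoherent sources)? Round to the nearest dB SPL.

Incoherent sources combine by intensity addition: L_total = 10·log₁₀(Σ 10^(L_i/10)).
Σ 10^(L/10) = 10^(72/10) + 10^(64/10) + 10^(85/10) = 3.346e+08.
L_total = 10·log₁₀(3.346e+08) = 85.25 dB SPL.

85 dB SPL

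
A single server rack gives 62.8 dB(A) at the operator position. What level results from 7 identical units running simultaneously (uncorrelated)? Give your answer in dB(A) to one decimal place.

71.3 dB(A)

With 7 equal, uncorrelated contributions the intensity is 7× that of one unit, giving a rise of 10·log₁₀ 7.
L_total = 62.8 + 10·log₁₀(7) = 62.8 + 8.451 = 71.25 dB(A).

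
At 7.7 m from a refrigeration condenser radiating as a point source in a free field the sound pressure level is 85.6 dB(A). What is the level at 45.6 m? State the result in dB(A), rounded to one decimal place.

Point-source attenuation: ΔL = 20·log₁₀(r₂/r₁) = 20·log₁₀(45.6/7.7) = 15.449 dB.
L₂ = 85.6 − 20·log₁₀(45.6/7.7) = 85.6 − 15.449 = 70.15 dB(A).

70.2 dB(A)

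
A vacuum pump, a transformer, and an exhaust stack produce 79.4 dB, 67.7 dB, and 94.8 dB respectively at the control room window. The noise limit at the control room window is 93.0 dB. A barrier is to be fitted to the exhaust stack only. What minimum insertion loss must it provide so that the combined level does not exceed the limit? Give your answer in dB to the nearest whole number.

2 dB

Everything except the exhaust stack sums to 10^(79.4/10) + 10^(67.7/10) = 9.298e+07 in linear terms, 79.68 dB.
The limit corresponds to 10^(93.0/10) = 1.995e+09; subtracting the fixed part leaves 1.902e+09 for the exhaust stack, i.e. 92.79 dB.
So the exhaust stack must be reduced from 94.8 to 92.79 dB: IL = 2.01 dB.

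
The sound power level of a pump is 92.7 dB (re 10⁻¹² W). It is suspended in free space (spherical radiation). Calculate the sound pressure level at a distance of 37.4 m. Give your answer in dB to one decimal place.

Free-field spherical radiation: L_p = L_w − 10·log₁₀(4π·r²), r = 37.4 m.
4π·r² = 1.758e+04 m², 10·log₁₀ of that is 42.450 dB.
L_p = 92.7 − 42.450 = 50.25 dB.

50.3 dB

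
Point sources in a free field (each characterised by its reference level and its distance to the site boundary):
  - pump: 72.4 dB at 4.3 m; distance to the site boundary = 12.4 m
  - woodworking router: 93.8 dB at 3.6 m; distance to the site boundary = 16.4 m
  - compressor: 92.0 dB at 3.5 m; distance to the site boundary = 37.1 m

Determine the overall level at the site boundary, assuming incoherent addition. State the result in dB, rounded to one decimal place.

First find each source's level at the receiver (point-source: −20·log₁₀(r/r_ref)), then combine on an intensity basis.
pump: 72.4 − 20·log₁₀(12.4/4.3) = 72.4 − 9.20 = 63.20 dB.
woodworking router: 93.8 − 20·log₁₀(16.4/3.6) = 93.8 − 13.17 = 80.63 dB.
compressor: 92.0 − 20·log₁₀(37.1/3.5) = 92.0 − 20.51 = 71.49 dB.
Σ 10^(L/10) = 1.318e+08 → L_total = 10·log₁₀(1.318e+08) = 81.20 dB.

81.2 dB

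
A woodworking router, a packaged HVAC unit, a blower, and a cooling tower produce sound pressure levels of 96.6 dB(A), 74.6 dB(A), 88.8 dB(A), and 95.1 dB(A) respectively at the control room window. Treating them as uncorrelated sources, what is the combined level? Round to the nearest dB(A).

99 dB(A)

Incoherent sources combine by intensity addition: L_total = 10·log₁₀(Σ 10^(L_i/10)).
Σ 10^(L/10) = 10^(96.6/10) + 10^(74.6/10) + 10^(88.8/10) + 10^(95.1/10) = 8.594e+09.
L_total = 10·log₁₀(8.594e+09) = 99.34 dB(A).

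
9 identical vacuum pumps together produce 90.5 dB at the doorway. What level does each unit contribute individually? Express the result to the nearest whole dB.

9 equal contributions raise the level by 10·log₁₀ 9 = 9.542 dB, so each unit alone gives 90.5 − 9.542.

81 dB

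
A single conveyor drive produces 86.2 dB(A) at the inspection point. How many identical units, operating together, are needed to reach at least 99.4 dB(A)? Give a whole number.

21

N identical sources give L₁ + 10·log₁₀ N, so require 10·log₁₀ N ≥ 99.4 − 86.2 = 13.2 dB.
N ≥ 10^(13.2/10) = 20.893, so N = 21.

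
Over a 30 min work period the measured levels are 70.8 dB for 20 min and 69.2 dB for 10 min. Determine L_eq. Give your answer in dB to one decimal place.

70.3 dB

The energy average is taken in the linear domain: L_eq = 10·log₁₀[(Σ tᵢ·10^(Lᵢ/10))/T], T = 30 min.
Σ tᵢ·10^(Lᵢ/10) = 20·10^(70.8/10) + 10·10^(69.2/10) = 3.236e+08.
L_eq = 10·log₁₀(3.236e+08/30) = 70.33 dB.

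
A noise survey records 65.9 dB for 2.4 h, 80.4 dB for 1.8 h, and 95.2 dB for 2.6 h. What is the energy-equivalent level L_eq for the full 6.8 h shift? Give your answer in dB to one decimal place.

91.1 dB

L_eq = 10·log₁₀[(1/T)·Σ tᵢ·10^(Lᵢ/10)] with T = 6.8 h.
Σ tᵢ·10^(Lᵢ/10) = 2.4·10^(65.9/10) + 1.8·10^(80.4/10) + 2.6·10^(95.2/10) = 8.816e+09.
L_eq = 10·log₁₀(8.816e+09/6.8) = 91.13 dB.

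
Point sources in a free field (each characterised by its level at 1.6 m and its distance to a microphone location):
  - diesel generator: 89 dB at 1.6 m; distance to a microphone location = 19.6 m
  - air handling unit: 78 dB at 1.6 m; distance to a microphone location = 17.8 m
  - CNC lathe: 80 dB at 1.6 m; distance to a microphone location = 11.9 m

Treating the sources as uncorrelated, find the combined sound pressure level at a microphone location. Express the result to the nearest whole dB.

Propagate each source to the receiver with L = L_ref − 20·log₁₀(r/r_ref), then add intensities.
diesel generator: 89 − 20·log₁₀(19.6/1.6) = 89 − 21.76 = 67.24 dB.
air handling unit: 78 − 20·log₁₀(17.8/1.6) = 78 − 20.93 = 57.07 dB.
CNC lathe: 80 − 20·log₁₀(11.9/1.6) = 80 − 17.43 = 62.57 dB.
Σ 10^(L/10) = 7.611e+06 → L_total = 10·log₁₀(7.611e+06) = 68.81 dB.

69 dB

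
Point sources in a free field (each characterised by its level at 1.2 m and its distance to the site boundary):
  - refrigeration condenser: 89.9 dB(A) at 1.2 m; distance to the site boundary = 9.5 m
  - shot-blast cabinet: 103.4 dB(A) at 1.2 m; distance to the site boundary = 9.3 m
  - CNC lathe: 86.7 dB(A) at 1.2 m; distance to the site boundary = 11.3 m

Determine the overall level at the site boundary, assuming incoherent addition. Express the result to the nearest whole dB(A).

86 dB(A)

Apply inverse-square spreading to bring every level to the receiver, then sum 10^(L/10).
refrigeration condenser: 89.9 − 20·log₁₀(9.5/1.2) = 89.9 − 17.97 = 71.93 dB(A).
shot-blast cabinet: 103.4 − 20·log₁₀(9.3/1.2) = 103.4 − 17.79 = 85.61 dB(A).
CNC lathe: 86.7 − 20·log₁₀(11.3/1.2) = 86.7 − 19.48 = 67.22 dB(A).
Σ 10^(L/10) = 3.851e+08 → L_total = 10·log₁₀(3.851e+08) = 85.86 dB(A).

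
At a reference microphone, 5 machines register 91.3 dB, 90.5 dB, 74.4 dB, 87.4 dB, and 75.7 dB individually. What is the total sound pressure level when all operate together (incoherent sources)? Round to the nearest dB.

Incoherent sources combine by intensity addition: L_total = 10·log₁₀(Σ 10^(L_i/10)).
Σ 10^(L/10) = 10^(91.3/10) + 10^(90.5/10) + 10^(74.4/10) + 10^(87.4/10) + 10^(75.7/10) = 3.085e+09.
L_total = 10·log₁₀(3.085e+09) = 94.89 dB.

95 dB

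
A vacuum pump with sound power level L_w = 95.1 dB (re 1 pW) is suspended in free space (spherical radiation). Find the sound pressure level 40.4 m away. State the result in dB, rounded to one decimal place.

52.0 dB

The power spreads over a sphere of area 4π·r², so L_p = L_w − 10·log₁₀(4π·r²).
4π·r² = 2.051e+04 m², 10·log₁₀ of that is 43.120 dB.
L_p = 95.1 − 43.120 = 51.98 dB.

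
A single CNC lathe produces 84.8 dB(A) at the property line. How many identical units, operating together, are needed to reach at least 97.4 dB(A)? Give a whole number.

19

Need L₁ + 10·log₁₀ N ≥ 97.4, i.e. log₁₀ N ≥ 1.26.
N ≥ 10^(12.6/10) = 18.197, so N = 19.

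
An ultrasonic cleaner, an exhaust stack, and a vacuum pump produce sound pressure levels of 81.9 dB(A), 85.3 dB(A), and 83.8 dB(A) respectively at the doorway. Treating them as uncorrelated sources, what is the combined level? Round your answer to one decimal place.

Incoherent sources combine by intensity addition: L_total = 10·log₁₀(Σ 10^(L_i/10)).
Σ 10^(L/10) = 10^(81.9/10) + 10^(85.3/10) + 10^(83.8/10) = 7.336e+08.
L_total = 10·log₁₀(7.336e+08) = 88.65 dB(A).

88.7 dB(A)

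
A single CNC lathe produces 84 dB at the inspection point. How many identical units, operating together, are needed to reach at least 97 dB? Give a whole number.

N identical sources give L₁ + 10·log₁₀ N, so require 10·log₁₀ N ≥ 97 − 84 = 13.0 dB.
N ≥ 10^(13.0/10) = 19.953, so N = 20.

20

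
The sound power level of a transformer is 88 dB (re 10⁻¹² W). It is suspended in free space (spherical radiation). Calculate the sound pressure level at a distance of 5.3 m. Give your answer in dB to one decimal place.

62.5 dB

Free-field spherical radiation: L_p = L_w − 10·log₁₀(4π·r²), r = 5.3 m.
4π·r² = 353 m², 10·log₁₀ of that is 25.478 dB.
L_p = 88 − 25.478 = 62.52 dB.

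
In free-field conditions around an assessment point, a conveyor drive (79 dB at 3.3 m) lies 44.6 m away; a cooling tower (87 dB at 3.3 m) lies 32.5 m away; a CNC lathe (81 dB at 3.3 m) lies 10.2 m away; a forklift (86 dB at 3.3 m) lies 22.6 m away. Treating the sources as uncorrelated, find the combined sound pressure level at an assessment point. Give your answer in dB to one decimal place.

74.4 dB

First find each source's level at the receiver (point-source: −20·log₁₀(r/r_ref)), then combine on an intensity basis.
conveyor drive: 79 − 20·log₁₀(44.6/3.3) = 79 − 22.62 = 56.38 dB.
cooling tower: 87 − 20·log₁₀(32.5/3.3) = 87 − 19.87 = 67.13 dB.
CNC lathe: 81 − 20·log₁₀(10.2/3.3) = 81 − 9.80 = 71.20 dB.
forklift: 86 − 20·log₁₀(22.6/3.3) = 86 − 16.71 = 69.29 dB.
Σ 10^(L/10) = 2.727e+07 → L_total = 10·log₁₀(2.727e+07) = 74.36 dB.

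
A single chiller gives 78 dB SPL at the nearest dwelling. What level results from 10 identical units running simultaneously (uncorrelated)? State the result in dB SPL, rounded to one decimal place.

88.0 dB SPL

N identical incoherent sources raise the level by 10·log₁₀ N.
L_total = 78 + 10·log₁₀(10) = 78 + 10.000 = 88.00 dB SPL.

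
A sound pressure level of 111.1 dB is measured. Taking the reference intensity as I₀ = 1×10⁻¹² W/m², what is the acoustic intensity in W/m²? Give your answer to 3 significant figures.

0.129 W/m²

L = 10·log₁₀(I/I₀) ⇒ I = I₀·10^(L/10) = 10⁻¹² × 10^11.11.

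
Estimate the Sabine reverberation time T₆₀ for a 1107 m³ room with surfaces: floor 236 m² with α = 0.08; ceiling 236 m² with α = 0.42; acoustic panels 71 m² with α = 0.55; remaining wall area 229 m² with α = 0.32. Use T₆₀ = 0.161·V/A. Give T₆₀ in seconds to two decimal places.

A = Σ Sᵢαᵢ = 236·0.08 + 236·0.42 + 71·0.55 + 229·0.32 = 230.33 m².
T₆₀ = 0.161·V/A = 0.161·1107/230.33 = 0.774 s.

0.77 s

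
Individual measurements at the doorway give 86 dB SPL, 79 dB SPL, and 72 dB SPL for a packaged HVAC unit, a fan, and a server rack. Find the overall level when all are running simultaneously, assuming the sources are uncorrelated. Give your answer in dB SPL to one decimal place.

86.9 dB SPL

For uncorrelated sources the intensities add, so convert each level to linear form, sum, and take 10·log₁₀ of the total.
Σ 10^(L/10) = 10^(86/10) + 10^(79/10) + 10^(72/10) = 4.934e+08.
L_total = 10·log₁₀(4.934e+08) = 86.93 dB SPL.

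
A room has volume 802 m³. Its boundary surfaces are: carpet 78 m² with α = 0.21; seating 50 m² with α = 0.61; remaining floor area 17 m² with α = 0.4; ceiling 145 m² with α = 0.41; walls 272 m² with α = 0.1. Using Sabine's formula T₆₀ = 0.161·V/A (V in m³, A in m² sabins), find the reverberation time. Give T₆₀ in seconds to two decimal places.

Summing Sᵢαᵢ: 78·0.21 + 50·0.61 + 17·0.4 + 145·0.41 + 272·0.1 = 140.33 m².
T₆₀ = 0.161 × 802 / 140.33 = 0.920 s.

0.92 s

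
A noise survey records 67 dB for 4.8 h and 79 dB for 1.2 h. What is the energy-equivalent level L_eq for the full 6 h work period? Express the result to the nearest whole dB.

L_eq = 10·log₁₀[(1/T)·Σ tᵢ·10^(Lᵢ/10)] with T = 6 h.
Σ tᵢ·10^(Lᵢ/10) = 4.8·10^(67/10) + 1.2·10^(79/10) = 1.194e+08.
L_eq = 10·log₁₀(1.194e+08/6) = 72.99 dB.

73 dB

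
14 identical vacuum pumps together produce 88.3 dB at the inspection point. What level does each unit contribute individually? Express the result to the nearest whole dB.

77 dB

For N identical incoherent sources L_total = L₁ + 10·log₁₀ N, so L₁ = 88.3 − 10·log₁₀(14) = 88.3 − 11.461.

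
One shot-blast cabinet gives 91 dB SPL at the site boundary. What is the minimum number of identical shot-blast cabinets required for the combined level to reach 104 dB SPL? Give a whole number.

Need L₁ + 10·log₁₀ N ≥ 104, i.e. log₁₀ N ≥ 1.30.
N ≥ 10^(13.0/10) = 19.953, so N = 20.

20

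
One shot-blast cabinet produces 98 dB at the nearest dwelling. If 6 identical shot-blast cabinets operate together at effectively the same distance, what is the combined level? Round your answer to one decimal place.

105.8 dB

With 6 equal, uncorrelated contributions the intensity is 6× that of one unit, giving a rise of 10·log₁₀ 6.
L_total = 98 + 10·log₁₀(6) = 98 + 7.782 = 105.78 dB.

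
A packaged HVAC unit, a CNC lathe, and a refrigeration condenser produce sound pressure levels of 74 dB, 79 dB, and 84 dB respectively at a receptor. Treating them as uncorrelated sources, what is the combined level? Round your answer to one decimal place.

85.5 dB

For uncorrelated sources the intensities add, so convert each level to linear form, sum, and take 10·log₁₀ of the total.
Σ 10^(L/10) = 10^(74/10) + 10^(79/10) + 10^(84/10) = 3.557e+08.
L_total = 10·log₁₀(3.557e+08) = 85.51 dB.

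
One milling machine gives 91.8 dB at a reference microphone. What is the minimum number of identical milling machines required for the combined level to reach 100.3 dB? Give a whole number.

The shortfall is 100.3 − 91.8 = 8.5 dB, and N units add 10·log₁₀ N, so need 10·log₁₀ N ≥ 8.5.
N ≥ 10^(8.5/10) = 7.079, so N = 8.

8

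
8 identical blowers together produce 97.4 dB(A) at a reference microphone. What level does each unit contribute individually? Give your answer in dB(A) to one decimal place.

Dividing the total intensity by 8 lowers the level by 10·log₁₀ 8 = 9.031 dB: L₁ = 97.4 − 9.031.

88.4 dB(A)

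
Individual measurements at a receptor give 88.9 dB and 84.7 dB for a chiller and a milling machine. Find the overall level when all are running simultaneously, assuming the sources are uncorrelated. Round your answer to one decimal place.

90.3 dB

Incoherent sources combine by intensity addition: L_total = 10·log₁₀(Σ 10^(L_i/10)).
Σ 10^(L/10) = 10^(88.9/10) + 10^(84.7/10) = 1.071e+09.
L_total = 10·log₁₀(1.071e+09) = 90.30 dB.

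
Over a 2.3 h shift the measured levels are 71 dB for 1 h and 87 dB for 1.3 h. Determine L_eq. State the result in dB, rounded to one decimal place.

84.6 dB

L_eq = 10·log₁₀[(1/T)·Σ tᵢ·10^(Lᵢ/10)] with T = 2.3 h.
Σ tᵢ·10^(Lᵢ/10) = 1·10^(71/10) + 1.3·10^(87/10) = 6.641e+08.
L_eq = 10·log₁₀(6.641e+08/2.3) = 84.61 dB.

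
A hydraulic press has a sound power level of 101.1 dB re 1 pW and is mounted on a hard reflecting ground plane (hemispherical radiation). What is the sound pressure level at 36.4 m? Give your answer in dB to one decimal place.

Free-field hemispherical radiation: L_p = L_w − 10·log₁₀(2π·r²), r = 36.4 m.
2π·r² = 8325 m², 10·log₁₀ of that is 39.204 dB.
L_p = 101.1 − 39.204 = 61.90 dB.

61.9 dB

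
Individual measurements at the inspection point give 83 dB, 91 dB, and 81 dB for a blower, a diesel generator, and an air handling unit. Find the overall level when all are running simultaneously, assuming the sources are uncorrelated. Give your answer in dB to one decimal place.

92.0 dB

For uncorrelated sources the intensities add, so convert each level to linear form, sum, and take 10·log₁₀ of the total.
Σ 10^(L/10) = 10^(83/10) + 10^(91/10) + 10^(81/10) = 1.584e+09.
L_total = 10·log₁₀(1.584e+09) = 92.00 dB.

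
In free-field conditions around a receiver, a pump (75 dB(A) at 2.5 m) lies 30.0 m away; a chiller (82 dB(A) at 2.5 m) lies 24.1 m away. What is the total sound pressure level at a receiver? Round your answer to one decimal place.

First find each source's level at the receiver (point-source: −20·log₁₀(r/r_ref)), then combine on an intensity basis.
pump: 75 − 20·log₁₀(30.0/2.5) = 75 − 21.58 = 53.42 dB(A).
chiller: 82 − 20·log₁₀(24.1/2.5) = 82 − 19.68 = 62.32 dB(A).
Σ 10^(L/10) = 1.925e+06 → L_total = 10·log₁₀(1.925e+06) = 62.84 dB(A).

62.8 dB(A)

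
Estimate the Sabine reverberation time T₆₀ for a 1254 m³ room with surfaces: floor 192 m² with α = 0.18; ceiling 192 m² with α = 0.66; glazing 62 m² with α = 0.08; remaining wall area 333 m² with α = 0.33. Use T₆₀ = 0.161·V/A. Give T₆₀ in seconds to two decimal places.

A = Σ Sᵢαᵢ = 192·0.18 + 192·0.66 + 62·0.08 + 333·0.33 = 276.13 m².
T₆₀ = 0.161·V/A = 0.161·1254/276.13 = 0.731 s.

0.73 s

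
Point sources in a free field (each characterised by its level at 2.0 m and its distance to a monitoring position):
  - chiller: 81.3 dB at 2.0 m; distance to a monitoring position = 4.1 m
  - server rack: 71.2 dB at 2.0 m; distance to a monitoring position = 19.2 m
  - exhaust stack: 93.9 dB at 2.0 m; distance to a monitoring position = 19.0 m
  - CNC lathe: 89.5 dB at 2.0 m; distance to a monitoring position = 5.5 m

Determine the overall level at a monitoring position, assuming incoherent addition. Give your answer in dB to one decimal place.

82.5 dB

Propagate each source to the receiver with L = L_ref − 20·log₁₀(r/r_ref), then add intensities.
chiller: 81.3 − 20·log₁₀(4.1/2.0) = 81.3 − 6.24 = 75.06 dB.
server rack: 71.2 − 20·log₁₀(19.2/2.0) = 71.2 − 19.65 = 51.55 dB.
exhaust stack: 93.9 − 20·log₁₀(19.0/2.0) = 93.9 − 19.55 = 74.35 dB.
CNC lathe: 89.5 − 20·log₁₀(5.5/2.0) = 89.5 − 8.79 = 80.71 dB.
Σ 10^(L/10) = 1.773e+08 → L_total = 10·log₁₀(1.773e+08) = 82.49 dB.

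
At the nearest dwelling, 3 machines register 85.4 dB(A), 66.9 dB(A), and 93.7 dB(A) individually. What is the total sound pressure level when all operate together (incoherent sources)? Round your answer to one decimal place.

Incoherent sources combine by intensity addition: L_total = 10·log₁₀(Σ 10^(L_i/10)).
Σ 10^(L/10) = 10^(85.4/10) + 10^(66.9/10) + 10^(93.7/10) = 2.696e+09.
L_total = 10·log₁₀(2.696e+09) = 94.31 dB(A).

94.3 dB(A)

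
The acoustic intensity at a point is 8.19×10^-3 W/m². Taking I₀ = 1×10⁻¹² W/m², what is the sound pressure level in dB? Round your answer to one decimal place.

99.1 dB

L = 10·log₁₀(I/I₀) = 10·log₁₀(8.19×10^-3/10⁻¹²) = 10·log₁₀(8.19×10^9).
L = 10·(0.9133 + 9) = 99.13 dB.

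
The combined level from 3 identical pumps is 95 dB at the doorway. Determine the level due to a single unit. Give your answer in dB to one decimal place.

90.2 dB

Dividing the total intensity by 3 lowers the level by 10·log₁₀ 3 = 4.771 dB: L₁ = 95 − 4.771.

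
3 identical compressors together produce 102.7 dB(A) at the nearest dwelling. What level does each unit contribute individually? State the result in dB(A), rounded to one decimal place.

97.9 dB(A)

For N identical incoherent sources L_total = L₁ + 10·log₁₀ N, so L₁ = 102.7 − 10·log₁₀(3) = 102.7 − 4.771.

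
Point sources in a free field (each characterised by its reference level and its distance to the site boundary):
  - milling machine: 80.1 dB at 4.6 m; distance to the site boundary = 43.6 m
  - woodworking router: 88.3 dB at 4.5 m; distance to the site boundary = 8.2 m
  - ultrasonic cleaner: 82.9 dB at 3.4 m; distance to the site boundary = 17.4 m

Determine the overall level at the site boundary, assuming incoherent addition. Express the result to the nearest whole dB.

Propagate each source to the receiver with L = L_ref − 20·log₁₀(r/r_ref), then add intensities.
milling machine: 80.1 − 20·log₁₀(43.6/4.6) = 80.1 − 19.53 = 60.57 dB.
woodworking router: 88.3 − 20·log₁₀(8.2/4.5) = 88.3 − 5.21 = 83.09 dB.
ultrasonic cleaner: 82.9 − 20·log₁₀(17.4/3.4) = 82.9 − 14.18 = 68.72 dB.
Σ 10^(L/10) = 2.122e+08 → L_total = 10·log₁₀(2.122e+08) = 83.27 dB.

83 dB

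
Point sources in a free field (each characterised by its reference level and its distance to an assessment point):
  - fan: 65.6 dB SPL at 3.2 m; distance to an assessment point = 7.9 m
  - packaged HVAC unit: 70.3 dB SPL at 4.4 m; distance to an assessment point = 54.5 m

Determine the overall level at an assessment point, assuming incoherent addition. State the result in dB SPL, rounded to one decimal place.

58.2 dB SPL

First find each source's level at the receiver (point-source: −20·log₁₀(r/r_ref)), then combine on an intensity basis.
fan: 65.6 − 20·log₁₀(7.9/3.2) = 65.6 − 7.85 = 57.75 dB SPL.
packaged HVAC unit: 70.3 − 20·log₁₀(54.5/4.4) = 70.3 − 21.86 = 48.44 dB SPL.
Σ 10^(L/10) = 6.656e+05 → L_total = 10·log₁₀(6.656e+05) = 58.23 dB SPL.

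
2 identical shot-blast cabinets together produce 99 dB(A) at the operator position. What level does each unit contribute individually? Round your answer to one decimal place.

96.0 dB(A)

Dividing the total intensity by 2 lowers the level by 10·log₁₀ 2 = 3.010 dB: L₁ = 99 − 3.010.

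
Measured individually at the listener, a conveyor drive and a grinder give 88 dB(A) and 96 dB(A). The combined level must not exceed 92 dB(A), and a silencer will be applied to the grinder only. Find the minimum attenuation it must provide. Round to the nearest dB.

6 dB

Fixed contribution from the other source: Σ 10^(L/10) = 10^(88/10) = 6.310e+08 (88.00 dB(A)).
The limit corresponds to 10^(92/10) = 1.585e+09; subtracting the fixed part leaves 9.539e+08 for the grinder, i.e. 89.80 dB(A).
Required insertion loss = 96 − 89.80 = 6.20 dB.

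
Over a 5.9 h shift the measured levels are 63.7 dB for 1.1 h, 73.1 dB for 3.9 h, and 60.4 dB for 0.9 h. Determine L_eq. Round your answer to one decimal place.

71.5 dB

L_eq = 10·log₁₀[(1/T)·Σ tᵢ·10^(Lᵢ/10)] with T = 5.9 h.
Σ tᵢ·10^(Lᵢ/10) = 1.1·10^(63.7/10) + 3.9·10^(73.1/10) + 0.9·10^(60.4/10) = 8.319e+07.
L_eq = 10·log₁₀(8.319e+07/5.9) = 71.49 dB.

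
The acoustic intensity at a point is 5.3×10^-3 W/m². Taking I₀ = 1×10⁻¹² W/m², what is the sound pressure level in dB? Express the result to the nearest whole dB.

L = 10·log₁₀(I/I₀) = 10·log₁₀(5.3×10^-3/10⁻¹²) = 10·log₁₀(5.3×10^9).
L = 10·(0.7243 + 9) = 97.24 dB.

97 dB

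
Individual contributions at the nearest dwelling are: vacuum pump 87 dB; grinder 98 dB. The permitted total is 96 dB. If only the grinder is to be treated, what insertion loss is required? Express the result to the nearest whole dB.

Fixed contribution from the other source: Σ 10^(L/10) = 10^(87/10) = 5.012e+08 (87.00 dB).
The limit corresponds to 10^(96/10) = 3.981e+09; subtracting the fixed part leaves 3.480e+09 for the grinder, i.e. 95.42 dB.
So the grinder must be reduced from 98 to 95.42 dB: IL = 2.58 dB.

3 dB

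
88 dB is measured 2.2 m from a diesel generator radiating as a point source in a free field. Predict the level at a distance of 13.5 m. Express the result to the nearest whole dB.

72 dB

For a point source, L₂ = L₁ − 20·log₁₀(r₂/r₁).
L₂ = 88 − 20·log₁₀(13.5/2.2) = 88 − 15.758 = 72.24 dB.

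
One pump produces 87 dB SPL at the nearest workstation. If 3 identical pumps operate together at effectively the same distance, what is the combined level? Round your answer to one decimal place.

91.8 dB SPL

With 3 equal, uncorrelated contributions the intensity is 3× that of one unit, giving a rise of 10·log₁₀ 3.
L_total = 87 + 10·log₁₀(3) = 87 + 4.771 = 91.77 dB SPL.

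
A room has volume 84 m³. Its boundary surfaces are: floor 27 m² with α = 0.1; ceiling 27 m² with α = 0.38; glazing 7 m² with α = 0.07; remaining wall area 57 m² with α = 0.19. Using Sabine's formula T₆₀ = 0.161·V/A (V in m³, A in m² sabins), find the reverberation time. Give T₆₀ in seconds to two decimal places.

Total absorption A = 27·0.1 + 27·0.38 + 7·0.07 + 57·0.19 = 24.28 m² sabins.
T₆₀ = 0.161·V/A = 0.161·84/24.28 = 0.557 s.

0.56 s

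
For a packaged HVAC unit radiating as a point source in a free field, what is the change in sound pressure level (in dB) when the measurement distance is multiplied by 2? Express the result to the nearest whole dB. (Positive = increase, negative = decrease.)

-6 dB

A point source loses 6 dB per doubling of distance; generally ΔL = −20·log₁₀(r₂/r₁).
ΔL = −20·log₁₀(2) = -6.02 dB.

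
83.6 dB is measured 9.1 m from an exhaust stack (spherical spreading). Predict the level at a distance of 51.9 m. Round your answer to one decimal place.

68.5 dB

Point-source attenuation: ΔL = 20·log₁₀(r₂/r₁) = 20·log₁₀(51.9/9.1) = 15.123 dB.
L₂ = 83.6 − 20·log₁₀(51.9/9.1) = 83.6 − 15.123 = 68.48 dB.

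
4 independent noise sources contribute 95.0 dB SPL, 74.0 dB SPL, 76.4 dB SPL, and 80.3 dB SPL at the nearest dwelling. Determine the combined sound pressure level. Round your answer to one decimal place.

95.2 dB SPL

Incoherent sources combine by intensity addition: L_total = 10·log₁₀(Σ 10^(L_i/10)).
Σ 10^(L/10) = 10^(95.0/10) + 10^(74.0/10) + 10^(76.4/10) + 10^(80.3/10) = 3.338e+09.
L_total = 10·log₁₀(3.338e+09) = 95.24 dB SPL.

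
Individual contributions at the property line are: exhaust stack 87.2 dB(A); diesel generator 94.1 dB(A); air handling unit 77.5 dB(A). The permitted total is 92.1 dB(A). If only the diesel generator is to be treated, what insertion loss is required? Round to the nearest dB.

4 dB

The untreated sources together contribute 10^(87.2/10) + 10^(77.5/10) = 5.810e+08, i.e. 87.64 dB(A).
To meet 92.1 dB(A) overall, the treated diesel generator may contribute at most 10^(92.1/10) − 5.810e+08 = 1.041e+09, i.e. 90.17 dB(A).
So the diesel generator must be reduced from 94.1 to 90.17 dB(A): IL = 3.93 dB.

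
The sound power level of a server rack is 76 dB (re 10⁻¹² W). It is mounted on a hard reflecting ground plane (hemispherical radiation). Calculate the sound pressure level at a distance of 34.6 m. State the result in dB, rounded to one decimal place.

37.2 dB

The power spreads over a hemisphere of area 2π·r², so L_p = L_w − 10·log₁₀(2π·r²).
2π·r² = 7522 m², 10·log₁₀ of that is 38.763 dB.
L_p = 76 − 38.763 = 37.24 dB.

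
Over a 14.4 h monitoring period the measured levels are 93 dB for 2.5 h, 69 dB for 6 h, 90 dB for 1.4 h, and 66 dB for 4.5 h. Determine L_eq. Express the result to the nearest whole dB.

87 dB

Weight each interval's intensity by its duration and average over T = 14.4 h:
Σ tᵢ·10^(Lᵢ/10) = 2.5·10^(93/10) + 6·10^(69/10) + 1.4·10^(90/10) + 4.5·10^(66/10) = 6.454e+09.
L_eq = 10·log₁₀(6.454e+09/14.4) = 86.51 dB.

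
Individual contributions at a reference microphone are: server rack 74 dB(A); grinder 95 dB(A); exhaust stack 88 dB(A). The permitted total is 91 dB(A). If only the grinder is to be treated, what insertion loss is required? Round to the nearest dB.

The untreated sources together contribute 10^(74/10) + 10^(88/10) = 6.561e+08, i.e. 88.17 dB(A).
To meet 91 dB(A) overall, the treated grinder may contribute at most 10^(91/10) − 6.561e+08 = 6.028e+08, i.e. 87.80 dB(A).
Required insertion loss = 95 − 87.80 = 7.20 dB.

7 dB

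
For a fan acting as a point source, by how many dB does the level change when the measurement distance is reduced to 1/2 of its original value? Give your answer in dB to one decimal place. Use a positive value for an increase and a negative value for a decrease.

+6.0 dB

With spherical spreading the level changes by −20·log₁₀(r₂/r₁).
ΔL = −20·log₁₀(0.5) = +6.02 dB.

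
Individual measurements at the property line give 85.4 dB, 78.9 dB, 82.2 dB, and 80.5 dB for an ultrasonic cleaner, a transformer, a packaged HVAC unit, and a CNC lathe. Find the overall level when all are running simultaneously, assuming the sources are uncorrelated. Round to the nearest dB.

88 dB

For uncorrelated sources the intensities add, so convert each level to linear form, sum, and take 10·log₁₀ of the total.
Σ 10^(L/10) = 10^(85.4/10) + 10^(78.9/10) + 10^(82.2/10) + 10^(80.5/10) = 7.025e+08.
L_total = 10·log₁₀(7.025e+08) = 88.47 dB.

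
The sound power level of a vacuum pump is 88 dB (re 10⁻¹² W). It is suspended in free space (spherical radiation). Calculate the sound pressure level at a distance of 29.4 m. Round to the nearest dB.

Free-field spherical radiation: L_p = L_w − 10·log₁₀(4π·r²), r = 29.4 m.
4π·r² = 1.086e+04 m², 10·log₁₀ of that is 40.359 dB.
L_p = 88 − 40.359 = 47.64 dB.

48 dB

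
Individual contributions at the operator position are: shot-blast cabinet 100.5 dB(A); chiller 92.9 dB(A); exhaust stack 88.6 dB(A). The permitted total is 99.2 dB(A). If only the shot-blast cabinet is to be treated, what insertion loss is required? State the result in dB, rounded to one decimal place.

Fixed contribution from the other sources: Σ 10^(L/10) = 10^(92.9/10) + 10^(88.6/10) = 2.674e+09 (94.27 dB(A)).
The limit corresponds to 10^(99.2/10) = 8.318e+09; subtracting the fixed part leaves 5.643e+09 for the shot-blast cabinet, i.e. 97.52 dB(A).
So the shot-blast cabinet must be reduced from 100.5 to 97.52 dB(A): IL = 2.98 dB.

3.0 dB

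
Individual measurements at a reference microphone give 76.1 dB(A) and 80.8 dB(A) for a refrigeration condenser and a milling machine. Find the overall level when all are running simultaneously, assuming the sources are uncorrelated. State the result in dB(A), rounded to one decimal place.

For uncorrelated sources the intensities add, so convert each level to linear form, sum, and take 10·log₁₀ of the total.
Σ 10^(L/10) = 10^(76.1/10) + 10^(80.8/10) = 1.610e+08.
L_total = 10·log₁₀(1.610e+08) = 82.07 dB(A).

82.1 dB(A)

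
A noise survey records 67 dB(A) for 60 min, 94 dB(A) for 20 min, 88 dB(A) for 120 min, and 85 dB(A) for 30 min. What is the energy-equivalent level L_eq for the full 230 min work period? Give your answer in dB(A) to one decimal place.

Weight each interval's intensity by its duration and average over T = 230 min:
Σ tᵢ·10^(Lᵢ/10) = 60·10^(67/10) + 20·10^(94/10) + 120·10^(88/10) + 30·10^(85/10) = 1.357e+11.
L_eq = 10·log₁₀(1.357e+11/230) = 87.71 dB(A).

87.7 dB(A)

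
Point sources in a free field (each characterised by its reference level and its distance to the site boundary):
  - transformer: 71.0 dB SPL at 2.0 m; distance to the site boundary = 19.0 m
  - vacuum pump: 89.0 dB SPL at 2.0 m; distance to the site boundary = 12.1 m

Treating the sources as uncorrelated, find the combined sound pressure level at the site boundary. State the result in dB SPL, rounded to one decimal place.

73.4 dB SPL

Propagate each source to the receiver with L = L_ref − 20·log₁₀(r/r_ref), then add intensities.
transformer: 71.0 − 20·log₁₀(19.0/2.0) = 71.0 − 19.55 = 51.45 dB SPL.
vacuum pump: 89.0 − 20·log₁₀(12.1/2.0) = 89.0 − 15.64 = 73.36 dB SPL.
Σ 10^(L/10) = 2.184e+07 → L_total = 10·log₁₀(2.184e+07) = 73.39 dB SPL.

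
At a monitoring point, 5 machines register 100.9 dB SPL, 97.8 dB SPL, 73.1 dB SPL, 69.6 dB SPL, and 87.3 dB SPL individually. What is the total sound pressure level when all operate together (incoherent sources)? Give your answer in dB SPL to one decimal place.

For uncorrelated sources the intensities add, so convert each level to linear form, sum, and take 10·log₁₀ of the total.
Σ 10^(L/10) = 10^(100.9/10) + 10^(97.8/10) + 10^(73.1/10) + 10^(69.6/10) + 10^(87.3/10) = 1.889e+10.
L_total = 10·log₁₀(1.889e+10) = 102.76 dB SPL.

102.8 dB SPL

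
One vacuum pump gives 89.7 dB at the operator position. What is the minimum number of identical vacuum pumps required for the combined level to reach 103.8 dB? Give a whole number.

N identical sources give L₁ + 10·log₁₀ N, so require 10·log₁₀ N ≥ 103.8 − 89.7 = 14.1 dB.
N ≥ 10^(14.1/10) = 25.704, so N = 26.

26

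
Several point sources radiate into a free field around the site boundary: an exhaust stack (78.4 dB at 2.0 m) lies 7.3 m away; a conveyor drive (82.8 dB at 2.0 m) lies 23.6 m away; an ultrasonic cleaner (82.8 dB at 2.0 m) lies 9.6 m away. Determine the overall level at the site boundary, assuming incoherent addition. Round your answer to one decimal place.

71.7 dB

Propagate each source to the receiver with L = L_ref − 20·log₁₀(r/r_ref), then add intensities.
exhaust stack: 78.4 − 20·log₁₀(7.3/2.0) = 78.4 − 11.25 = 67.15 dB.
conveyor drive: 82.8 − 20·log₁₀(23.6/2.0) = 82.8 − 21.44 = 61.36 dB.
ultrasonic cleaner: 82.8 − 20·log₁₀(9.6/2.0) = 82.8 − 13.62 = 69.18 dB.
Σ 10^(L/10) = 1.483e+07 → L_total = 10·log₁₀(1.483e+07) = 71.71 dB.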